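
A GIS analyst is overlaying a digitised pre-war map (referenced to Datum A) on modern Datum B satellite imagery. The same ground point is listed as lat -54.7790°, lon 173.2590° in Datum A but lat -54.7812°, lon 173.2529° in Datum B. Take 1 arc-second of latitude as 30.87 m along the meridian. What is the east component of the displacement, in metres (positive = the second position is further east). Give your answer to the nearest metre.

Δφ = -54.7812° − -54.7790° = -0.0022°; Δλ = 173.2529° − 173.2590° = -0.0061°.
1° of latitude = 3600 × 30.87 = 111132 m.
ΔN = Δφ × 111132 = -244.5 m; ΔE = Δλ × 111132 × cos(-54.7790°) = -0.0061 × 111132 × 0.576732 = -391.0 m.

ΔE = -391 m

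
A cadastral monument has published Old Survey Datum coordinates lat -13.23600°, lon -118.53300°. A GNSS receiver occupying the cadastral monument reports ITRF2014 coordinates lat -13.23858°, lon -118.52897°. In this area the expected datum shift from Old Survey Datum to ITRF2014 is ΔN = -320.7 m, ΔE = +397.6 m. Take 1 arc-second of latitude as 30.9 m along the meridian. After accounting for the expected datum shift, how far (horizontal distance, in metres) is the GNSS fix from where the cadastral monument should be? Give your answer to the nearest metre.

51 m

Observed coordinate differences: Δφ = -0.00258°, Δλ = +0.00403°.
Converting to metres (1° lat = 111240 m, cos φ = 0.973435): observed ΔN = -287.0 m, observed ΔE = 436.4 m.
Subtracting the expected shift leaves a residual of -287.0 − (-320.7) = 33.7 m north and 436.4 − (397.6) = 38.8 m east.
Residual distance = √(33.7² + 38.8²) = 51.4 m.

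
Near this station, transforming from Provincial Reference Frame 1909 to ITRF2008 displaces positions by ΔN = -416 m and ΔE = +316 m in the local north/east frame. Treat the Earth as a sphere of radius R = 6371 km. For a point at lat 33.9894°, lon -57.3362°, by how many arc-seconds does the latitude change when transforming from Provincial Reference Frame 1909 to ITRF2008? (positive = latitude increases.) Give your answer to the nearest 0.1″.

On a sphere of radius R, 1 rad of latitude = R, so Δφ = ΔN / R = -416.0 / 6371000 = -6.5296e-05 rad = -13.468″.

Δφ = -13.5″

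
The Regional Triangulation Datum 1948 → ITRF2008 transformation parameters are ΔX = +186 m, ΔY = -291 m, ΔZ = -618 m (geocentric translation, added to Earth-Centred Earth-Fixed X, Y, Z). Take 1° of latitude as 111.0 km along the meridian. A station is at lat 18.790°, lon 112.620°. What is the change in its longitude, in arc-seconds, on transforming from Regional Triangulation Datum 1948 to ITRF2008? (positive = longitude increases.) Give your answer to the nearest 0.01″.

Δλ = -2.05″

sin φ = 0.322100, cos φ = 0.946705, sin λ = 0.923076, cos λ = -0.384618.
East component: ΔE = −sin λ·ΔX + cos λ·ΔY = −(0.923076)(186) + (-0.384618)(-291) = -59.77 m.
1° of latitude spans 111000 m; at latitude φ, 1° of longitude spans that × cos φ = 105084.3 m, so Δλ = -59.77 / 105084.3 × 3600 = -2.048″.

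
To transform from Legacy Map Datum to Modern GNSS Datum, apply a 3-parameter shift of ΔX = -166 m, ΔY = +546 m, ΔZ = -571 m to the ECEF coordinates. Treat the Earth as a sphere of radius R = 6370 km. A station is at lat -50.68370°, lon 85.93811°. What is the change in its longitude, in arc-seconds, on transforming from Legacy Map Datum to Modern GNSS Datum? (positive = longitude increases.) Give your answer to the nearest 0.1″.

sin φ = -0.773660, cos φ = 0.633601, sin λ = 0.997488, cos λ = 0.070834.
East component: ΔE = −sin λ·ΔX + cos λ·ΔY = −(0.997488)(-166) + (0.070834)(546) = 204.26 m.
1° of latitude spans πR/180 = 111177 m; at latitude φ, 1° of longitude spans that × cos φ = 70442.2 m, so Δλ = 204.26 / 70442.2 × 3600 = 10.439″.

Δλ = 10.4″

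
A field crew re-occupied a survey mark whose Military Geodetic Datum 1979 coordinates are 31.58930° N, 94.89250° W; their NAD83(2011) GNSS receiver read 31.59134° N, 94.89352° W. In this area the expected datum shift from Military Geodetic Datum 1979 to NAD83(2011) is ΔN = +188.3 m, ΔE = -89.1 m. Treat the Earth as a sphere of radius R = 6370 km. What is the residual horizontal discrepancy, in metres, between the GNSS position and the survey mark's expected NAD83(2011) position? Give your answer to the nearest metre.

39 m

Observed coordinate differences: Δφ = +0.00204°, Δλ = -0.00102°.
Converting to metres (1° lat = 111177 m, cos φ = 0.851825): observed ΔN = 226.8 m, observed ΔE = -96.6 m.
Subtracting the expected shift leaves a residual of 226.8 − (188.3) = 38.5 m north and -96.6 − (-89.1) = -7.5 m east.
Residual distance = √(38.5² + (-7.5)²) = 39.2 m.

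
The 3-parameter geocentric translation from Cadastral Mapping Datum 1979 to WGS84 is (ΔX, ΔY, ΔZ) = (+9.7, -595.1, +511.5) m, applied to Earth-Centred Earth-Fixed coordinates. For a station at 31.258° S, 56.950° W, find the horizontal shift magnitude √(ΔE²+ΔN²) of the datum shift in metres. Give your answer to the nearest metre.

767 m

The local east axis at (φ, λ) is (−sin λ, cos λ, 0), so ΔE = −sin(-56.950°)·9.7 + cos(-56.950°)·(-595.1) = -316.42 m.
The local north axis is (−sin φ cos λ, −sin φ sin λ, cos φ), giving ΔN = 2.745 + 258.829 + 437.250 = 698.82 m.
Horizontal magnitude = √(ΔE² + ΔN²) = √((-316.42)² + 698.82²) = 767.12 m.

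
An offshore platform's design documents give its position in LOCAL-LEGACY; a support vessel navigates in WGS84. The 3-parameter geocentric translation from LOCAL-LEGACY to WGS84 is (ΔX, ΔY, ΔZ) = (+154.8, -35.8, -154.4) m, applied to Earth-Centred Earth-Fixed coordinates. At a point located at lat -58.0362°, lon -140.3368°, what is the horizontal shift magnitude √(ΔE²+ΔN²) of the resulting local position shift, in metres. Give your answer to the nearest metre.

At φ = -58.0362°, λ = -140.3368°: sin φ = -0.848383, cos φ = 0.529383, sin λ = -0.638274, cos λ = -0.769810.
ΔE = −sin λ·ΔX + cos λ·ΔY = −(-0.638274)·(154.8) + (-0.769810)·(-35.8) = 126.36 m.
ΔN = −sin φ cos λ·ΔX − sin φ sin λ·ΔY + cos φ·ΔZ = −(-0.848383)(-0.769810)(154.8) − (-0.848383)(-0.638274)(-35.8) + (0.529383)(-154.4) = -163.45 m.
Horizontal magnitude = √(ΔE² + ΔN²) = √(126.36² + (-163.45)²) = 206.60 m.

207 m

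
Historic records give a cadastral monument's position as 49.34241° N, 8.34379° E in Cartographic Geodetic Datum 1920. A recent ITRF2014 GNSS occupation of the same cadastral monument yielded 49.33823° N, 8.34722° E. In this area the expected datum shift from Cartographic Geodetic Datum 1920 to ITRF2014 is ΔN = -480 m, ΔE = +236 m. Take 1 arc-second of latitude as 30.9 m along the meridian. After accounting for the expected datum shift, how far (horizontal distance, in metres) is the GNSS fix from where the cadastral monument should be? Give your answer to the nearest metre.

20 m

Observed coordinate differences: Δφ = -0.00418°, Δλ = +0.00343°.
Converting to metres (1° lat = 111240 m, cos φ = 0.651537): observed ΔN = -465.0 m, observed ΔE = 248.6 m.
Subtracting the expected shift leaves a residual of -465.0 − (-480) = 15.0 m north and 248.6 − (236) = 12.6 m east.
Residual distance = √(15.0² + 12.6²) = 19.6 m.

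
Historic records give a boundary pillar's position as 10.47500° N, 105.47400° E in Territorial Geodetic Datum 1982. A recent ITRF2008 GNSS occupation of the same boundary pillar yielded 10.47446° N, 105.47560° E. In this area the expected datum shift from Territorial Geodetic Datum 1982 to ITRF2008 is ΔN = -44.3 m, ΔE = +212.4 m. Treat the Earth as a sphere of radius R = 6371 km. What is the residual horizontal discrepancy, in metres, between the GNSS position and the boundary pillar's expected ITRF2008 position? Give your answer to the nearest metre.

Observed coordinate differences: Δφ = -0.00054°, Δλ = +0.00160°.
Converting to metres (1° lat = 111195 m, cos φ = 0.983334): observed ΔN = -60.0 m, observed ΔE = 174.9 m.
Subtracting the expected shift leaves a residual of -60.0 − (-44.3) = -15.7 m north and 174.9 − (212.4) = -37.5 m east.
Residual distance = √((-15.7)² + (-37.5)²) = 40.6 m.

41 m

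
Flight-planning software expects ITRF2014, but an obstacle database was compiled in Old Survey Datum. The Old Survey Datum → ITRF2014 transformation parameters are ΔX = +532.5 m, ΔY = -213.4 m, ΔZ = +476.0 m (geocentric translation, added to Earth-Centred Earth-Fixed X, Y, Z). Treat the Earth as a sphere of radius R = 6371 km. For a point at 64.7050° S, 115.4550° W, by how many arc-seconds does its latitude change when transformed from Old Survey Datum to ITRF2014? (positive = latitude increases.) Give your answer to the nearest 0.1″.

sin φ = -0.904120, cos φ = 0.427279, sin λ = -0.902923, cos λ = -0.429802.
North component: ΔN = −sin φ cos λ·ΔX − sin φ sin λ·ΔY + cos φ·ΔZ = −(-0.904120)(-0.429802)(532.5) − (-0.904120)(-0.902923)(-213.4) + (0.427279)(476.0) = 170.67 m.
1° of latitude spans πR/180 = 111195 m, so Δφ = 170.67 / 111195 × 3600 = 5.525″.

Δφ = 5.5″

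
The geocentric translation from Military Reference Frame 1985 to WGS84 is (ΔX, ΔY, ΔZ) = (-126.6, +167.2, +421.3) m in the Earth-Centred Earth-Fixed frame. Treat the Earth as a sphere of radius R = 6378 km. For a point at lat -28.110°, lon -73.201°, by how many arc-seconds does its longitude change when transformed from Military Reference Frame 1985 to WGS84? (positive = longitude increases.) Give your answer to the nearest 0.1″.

sin φ = -0.471166, cos φ = 0.882045, sin λ = -0.957325, cos λ = 0.289015.
East component: ΔE = −sin λ·ΔX + cos λ·ΔY = −(-0.957325)(-126.6) + (0.289015)(167.2) = -72.87 m.
1° of latitude spans πR/180 = 111317 m; at latitude φ, 1° of longitude spans that × cos φ = 98186.7 m, so Δλ = -72.87 / 98186.7 × 3600 = -2.672″.

Δλ = -2.7″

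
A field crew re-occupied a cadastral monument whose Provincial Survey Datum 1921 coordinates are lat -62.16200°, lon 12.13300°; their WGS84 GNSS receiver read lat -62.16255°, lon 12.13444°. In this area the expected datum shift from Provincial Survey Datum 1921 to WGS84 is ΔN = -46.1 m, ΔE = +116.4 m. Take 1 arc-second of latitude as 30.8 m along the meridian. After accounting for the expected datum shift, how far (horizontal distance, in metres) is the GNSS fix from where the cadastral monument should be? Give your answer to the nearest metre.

44 m

Observed coordinate differences: Δφ = -0.00055°, Δλ = +0.00144°.
Converting to metres (1° lat = 110880 m, cos φ = 0.466973): observed ΔN = -61.0 m, observed ΔE = 74.6 m.
Subtracting the expected shift leaves a residual of -61.0 − (-46.1) = -14.9 m north and 74.6 − (116.4) = -41.8 m east.
Residual distance = √((-14.9)² + (-41.8)²) = 44.4 m.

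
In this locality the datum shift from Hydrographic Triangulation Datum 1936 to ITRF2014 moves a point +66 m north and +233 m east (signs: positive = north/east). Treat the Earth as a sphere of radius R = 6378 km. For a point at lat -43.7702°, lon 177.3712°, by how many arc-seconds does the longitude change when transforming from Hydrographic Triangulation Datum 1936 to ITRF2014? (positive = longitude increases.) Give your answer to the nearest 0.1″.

At latitude -43.7702°, cos φ = 0.722120.
One radian of longitude at latitude φ spans R cos φ, so Δλ = ΔE / (R cos φ) = 233.0 / (6378000 × 0.722120) = 5.0590e-05 rad = 10.435″.

Δλ = 10.4″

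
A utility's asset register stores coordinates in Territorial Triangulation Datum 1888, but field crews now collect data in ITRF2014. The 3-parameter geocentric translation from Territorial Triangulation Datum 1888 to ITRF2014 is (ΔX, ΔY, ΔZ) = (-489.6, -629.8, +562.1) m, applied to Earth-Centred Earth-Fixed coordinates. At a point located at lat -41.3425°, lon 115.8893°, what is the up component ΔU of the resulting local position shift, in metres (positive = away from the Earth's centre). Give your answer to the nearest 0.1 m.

The local up (radial) axis is (cos φ cos λ, cos φ sin λ, sin φ), giving ΔU = 160.497 − 425.383 − 371.300 = -636.19 m.

ΔU = -636.2 m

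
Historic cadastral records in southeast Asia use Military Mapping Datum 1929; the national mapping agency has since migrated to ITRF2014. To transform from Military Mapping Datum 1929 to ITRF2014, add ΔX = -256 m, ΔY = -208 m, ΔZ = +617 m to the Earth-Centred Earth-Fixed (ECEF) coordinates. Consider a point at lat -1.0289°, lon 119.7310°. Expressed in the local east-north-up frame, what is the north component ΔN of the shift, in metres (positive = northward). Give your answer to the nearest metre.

At φ = -1.0289°, λ = 119.7310°: sin φ = -0.017957, cos φ = 0.999839, sin λ = 0.868363, cos λ = -0.495929.
ΔN = −sin φ cos λ·ΔX − sin φ sin λ·ΔY + cos φ·ΔZ = −(-0.017957)(-0.495929)(-256) − (-0.017957)(0.868363)(-208) + (0.999839)(617) = 615.94 m.

ΔN = 616 m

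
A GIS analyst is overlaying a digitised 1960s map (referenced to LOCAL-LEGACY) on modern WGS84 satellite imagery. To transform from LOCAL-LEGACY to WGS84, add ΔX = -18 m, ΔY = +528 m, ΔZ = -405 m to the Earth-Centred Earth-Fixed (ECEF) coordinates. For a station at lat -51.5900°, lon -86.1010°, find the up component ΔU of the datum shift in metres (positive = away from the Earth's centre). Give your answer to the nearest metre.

The local up (radial) axis is (cos φ cos λ, cos φ sin λ, sin φ), giving ΔU = -0.760 − 327.279 + 317.352 = -10.69 m.

ΔU = -11 m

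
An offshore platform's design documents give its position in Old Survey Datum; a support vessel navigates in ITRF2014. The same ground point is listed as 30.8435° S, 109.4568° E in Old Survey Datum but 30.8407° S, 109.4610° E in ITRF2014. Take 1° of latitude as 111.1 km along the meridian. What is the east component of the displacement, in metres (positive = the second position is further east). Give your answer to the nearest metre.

ΔE = 401 m

Δφ = -30.8407° − -30.8435° = +0.0028°; Δλ = 109.4610° − 109.4568° = +0.0042°.
ΔN = Δφ × 111100 = 311.1 m; ΔE = Δλ × 111100 × cos(-30.8435°) = +0.0042 × 111100 × 0.858571 = 400.6 m.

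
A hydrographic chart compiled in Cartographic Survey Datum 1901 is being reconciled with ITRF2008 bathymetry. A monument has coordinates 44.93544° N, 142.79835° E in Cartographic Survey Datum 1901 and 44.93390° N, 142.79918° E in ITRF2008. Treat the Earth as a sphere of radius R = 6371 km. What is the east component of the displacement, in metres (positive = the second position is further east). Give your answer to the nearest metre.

Δφ = 44.93390° − 44.93544° = -0.00154°; Δλ = 142.79918° − 142.79835° = +0.00083°.
1° along a meridian = πR/180 = 111195 m.
ΔN = Δφ × 111195 = -171.2 m; ΔE = Δλ × 111195 × cos(44.93544°) = +0.00083 × 111195 × 0.707903 = 65.3 m.

ΔE = 65 m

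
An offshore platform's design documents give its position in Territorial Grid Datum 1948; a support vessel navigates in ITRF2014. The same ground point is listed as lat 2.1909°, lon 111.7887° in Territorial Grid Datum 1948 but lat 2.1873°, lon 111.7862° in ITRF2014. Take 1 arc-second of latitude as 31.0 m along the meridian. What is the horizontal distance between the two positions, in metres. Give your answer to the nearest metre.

Δφ = 2.1873° − 2.1909° = -0.0036°; Δλ = 111.7862° − 111.7887° = -0.0025°.
1° of latitude = 3600 × 31.00 = 111600 m.
ΔN = Δφ × 111600 = -401.8 m; ΔE = Δλ × 111600 × cos(2.1909°) = -0.0025 × 111600 × 0.999269 = -278.8 m.
Distance = √(ΔE² + ΔN²) = √((-278.8)² + (-401.8)²) = 489.0 m.

489 m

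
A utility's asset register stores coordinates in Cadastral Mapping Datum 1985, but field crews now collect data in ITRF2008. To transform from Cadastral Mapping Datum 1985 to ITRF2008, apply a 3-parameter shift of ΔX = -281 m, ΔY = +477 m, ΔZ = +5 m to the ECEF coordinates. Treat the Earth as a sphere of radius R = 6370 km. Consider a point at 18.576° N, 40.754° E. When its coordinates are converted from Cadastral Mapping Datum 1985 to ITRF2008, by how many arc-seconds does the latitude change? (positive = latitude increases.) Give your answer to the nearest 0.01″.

Δφ = -0.86″

sin φ = 0.318562, cos φ = 0.947902, sin λ = 0.652813, cos λ = 0.757519.
North component: ΔN = −sin φ cos λ·ΔX − sin φ sin λ·ΔY + cos φ·ΔZ = −(0.318562)(0.757519)(-281) − (0.318562)(0.652813)(477) + (0.947902)(5) = -26.65 m.
1° of latitude spans πR/180 = 111177 m, so Δφ = -26.65 / 111177 × 3600 = -0.863″.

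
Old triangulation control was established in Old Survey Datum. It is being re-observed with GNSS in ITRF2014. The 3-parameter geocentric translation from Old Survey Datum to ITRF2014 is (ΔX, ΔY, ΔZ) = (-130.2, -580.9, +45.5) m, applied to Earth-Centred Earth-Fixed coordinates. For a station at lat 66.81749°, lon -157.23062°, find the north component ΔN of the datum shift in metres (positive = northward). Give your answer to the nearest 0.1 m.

The local north axis is (−sin φ cos λ, −sin φ sin λ, cos φ), giving ΔN = -110.360 − 206.668 + 17.912 = -299.12 m.

ΔN = -299.1 m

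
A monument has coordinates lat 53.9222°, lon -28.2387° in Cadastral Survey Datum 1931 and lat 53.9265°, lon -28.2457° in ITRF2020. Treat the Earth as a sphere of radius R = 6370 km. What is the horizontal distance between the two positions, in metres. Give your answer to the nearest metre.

662 m

Δφ = 53.9265° − 53.9222° = +0.0043°; Δλ = -28.2457° − -28.2387° = -0.0070°.
1° along a meridian = πR/180 = 111177 m.
ΔN = Δφ × 111177 = 478.1 m; ΔE = Δλ × 111177 × cos(53.9222°) = -0.0070 × 111177 × 0.588883 = -458.3 m.
Distance = √(ΔE² + ΔN²) = √((-458.3)² + 478.1²) = 662.3 m.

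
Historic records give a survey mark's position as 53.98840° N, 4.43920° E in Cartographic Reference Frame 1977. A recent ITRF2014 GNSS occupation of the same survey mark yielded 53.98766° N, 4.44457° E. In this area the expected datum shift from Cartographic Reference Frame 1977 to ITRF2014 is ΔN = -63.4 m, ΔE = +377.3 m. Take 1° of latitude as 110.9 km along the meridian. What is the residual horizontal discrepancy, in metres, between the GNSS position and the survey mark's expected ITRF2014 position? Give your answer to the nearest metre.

Observed coordinate differences: Δφ = -0.00074°, Δλ = +0.00537°.
Converting to metres (1° lat = 110900 m, cos φ = 0.587949): observed ΔN = -82.1 m, observed ΔE = 350.1 m.
Subtracting the expected shift leaves a residual of -82.1 − (-63.4) = -18.7 m north and 350.1 − (377.3) = -27.2 m east.
Residual distance = √((-18.7)² + (-27.2)²) = 33.0 m.

33 m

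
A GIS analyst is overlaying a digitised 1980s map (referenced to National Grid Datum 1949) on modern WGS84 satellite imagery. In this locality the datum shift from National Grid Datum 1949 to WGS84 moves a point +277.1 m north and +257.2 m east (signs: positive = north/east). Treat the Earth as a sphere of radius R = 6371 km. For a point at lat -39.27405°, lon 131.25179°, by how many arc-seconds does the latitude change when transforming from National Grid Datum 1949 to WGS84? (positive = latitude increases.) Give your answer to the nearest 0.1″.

On a sphere of radius R, 1 rad of latitude = R, so Δφ = ΔN / R = 277.1 / 6371000 = 4.3494e-05 rad = 8.971″.

Δφ = 9.0″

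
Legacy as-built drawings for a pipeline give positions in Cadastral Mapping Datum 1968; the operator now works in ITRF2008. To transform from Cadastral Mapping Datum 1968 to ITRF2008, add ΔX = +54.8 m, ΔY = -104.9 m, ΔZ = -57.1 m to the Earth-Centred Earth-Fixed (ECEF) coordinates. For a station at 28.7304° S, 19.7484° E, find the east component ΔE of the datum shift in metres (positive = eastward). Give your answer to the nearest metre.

ΔE = -117 m

The local east axis at (φ, λ) is (−sin λ, cos λ, 0), so ΔE = −sin(19.7484°)·54.8 + cos(19.7484°)·(-104.9) = -117.25 m.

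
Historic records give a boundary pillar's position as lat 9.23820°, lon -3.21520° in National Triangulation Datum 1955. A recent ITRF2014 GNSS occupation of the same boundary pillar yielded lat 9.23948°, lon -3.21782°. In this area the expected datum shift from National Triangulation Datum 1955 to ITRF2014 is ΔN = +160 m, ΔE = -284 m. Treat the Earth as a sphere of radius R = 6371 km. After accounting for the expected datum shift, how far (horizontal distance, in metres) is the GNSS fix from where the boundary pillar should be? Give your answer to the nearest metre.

Observed coordinate differences: Δφ = +0.00128°, Δλ = -0.00262°.
Converting to metres (1° lat = 111195 m, cos φ = 0.987029): observed ΔN = 142.3 m, observed ΔE = -287.6 m.
Subtracting the expected shift leaves a residual of 142.3 − (160) = -17.7 m north and -287.6 − (-284) = -3.6 m east.
Residual distance = √((-17.7)² + (-3.6)²) = 18.0 m.

18 m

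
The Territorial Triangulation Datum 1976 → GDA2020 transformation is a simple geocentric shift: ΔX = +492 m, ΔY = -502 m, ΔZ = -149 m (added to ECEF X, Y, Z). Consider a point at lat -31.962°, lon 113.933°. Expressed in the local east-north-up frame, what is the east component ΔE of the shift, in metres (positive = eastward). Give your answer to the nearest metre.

At φ = -31.962°, λ = 113.933°: sin φ = -0.529357, cos φ = 0.848399, sin λ = 0.914020, cos λ = -0.405668.
ΔE = −sin λ·ΔX + cos λ·ΔY = −(0.914020)·(492) + (-0.405668)·(-502) = -246.05 m.

ΔE = -246 m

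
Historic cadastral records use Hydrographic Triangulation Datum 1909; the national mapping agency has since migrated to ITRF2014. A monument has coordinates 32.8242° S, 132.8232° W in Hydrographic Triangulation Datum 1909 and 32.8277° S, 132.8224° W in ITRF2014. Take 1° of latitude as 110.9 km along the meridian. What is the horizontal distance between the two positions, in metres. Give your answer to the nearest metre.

Δφ = -32.8277° − -32.8242° = -0.0035°; Δλ = -132.8224° − -132.8232° = +0.0008°.
ΔN = Δφ × 110900 = -388.2 m; ΔE = Δλ × 110900 × cos(-32.8242°) = +0.0008 × 110900 × 0.840338 = 74.6 m.
Distance = √(ΔE² + ΔN²) = √(74.6² + (-388.2)²) = 395.2 m.

395 m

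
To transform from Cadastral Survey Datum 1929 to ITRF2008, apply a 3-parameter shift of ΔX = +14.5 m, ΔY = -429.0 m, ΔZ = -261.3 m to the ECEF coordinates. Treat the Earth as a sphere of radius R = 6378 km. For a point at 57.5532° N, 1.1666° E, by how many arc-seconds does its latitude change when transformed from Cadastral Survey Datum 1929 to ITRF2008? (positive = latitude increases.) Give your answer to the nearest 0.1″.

Δφ = -4.7″

sin φ = 0.843890, cos φ = 0.536516, sin λ = 0.020360, cos λ = 0.999793.
North component: ΔN = −sin φ cos λ·ΔX − sin φ sin λ·ΔY + cos φ·ΔZ = −(0.843890)(0.999793)(14.5) − (0.843890)(0.020360)(-429.0) + (0.536516)(-261.3) = -145.05 m.
1° of latitude spans πR/180 = 111317 m, so Δφ = -145.05 / 111317 × 3600 = -4.691″.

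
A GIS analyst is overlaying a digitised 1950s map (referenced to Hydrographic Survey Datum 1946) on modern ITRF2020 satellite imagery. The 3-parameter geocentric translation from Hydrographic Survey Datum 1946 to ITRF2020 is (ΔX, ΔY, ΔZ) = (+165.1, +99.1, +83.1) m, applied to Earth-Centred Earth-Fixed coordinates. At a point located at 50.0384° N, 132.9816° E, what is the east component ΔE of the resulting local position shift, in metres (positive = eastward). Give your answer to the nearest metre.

The local east axis at (φ, λ) is (−sin λ, cos λ, 0), so ΔE = −sin(132.9816°)·165.1 + cos(132.9816°)·99.1 = -188.35 m.

ΔE = -188 m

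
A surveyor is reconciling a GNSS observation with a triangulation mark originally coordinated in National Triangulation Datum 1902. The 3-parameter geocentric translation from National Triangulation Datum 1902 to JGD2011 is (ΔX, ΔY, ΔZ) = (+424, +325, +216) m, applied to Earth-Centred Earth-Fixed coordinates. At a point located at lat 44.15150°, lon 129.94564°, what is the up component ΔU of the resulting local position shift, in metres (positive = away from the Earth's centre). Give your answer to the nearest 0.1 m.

ΔU = 133.9 m

At φ = 44.15150°, λ = 129.94564°: sin φ = 0.696558, cos φ = 0.717500, sin λ = 0.766654, cos λ = -0.642061.
ΔU = cos φ cos λ·ΔX + cos φ sin λ·ΔY + sin φ·ΔZ = (0.717500)(-0.642061)(424) + (0.717500)(0.766654)(325) + (0.696558)(216) = 133.90 m.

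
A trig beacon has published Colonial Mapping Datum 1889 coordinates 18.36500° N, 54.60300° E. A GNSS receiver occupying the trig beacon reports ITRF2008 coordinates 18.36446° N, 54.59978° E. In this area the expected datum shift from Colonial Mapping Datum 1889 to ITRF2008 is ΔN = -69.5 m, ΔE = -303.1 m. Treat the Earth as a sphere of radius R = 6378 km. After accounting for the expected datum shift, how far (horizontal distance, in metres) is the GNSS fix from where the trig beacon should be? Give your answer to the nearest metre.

38 m

Observed coordinate differences: Δφ = -0.00054°, Δλ = -0.00322°.
Converting to metres (1° lat = 111317 m, cos φ = 0.949069): observed ΔN = -60.1 m, observed ΔE = -340.2 m.
Subtracting the expected shift leaves a residual of -60.1 − (-69.5) = 9.4 m north and -340.2 − (-303.1) = -37.1 m east.
Residual distance = √(9.4² + (-37.1)²) = 38.3 m.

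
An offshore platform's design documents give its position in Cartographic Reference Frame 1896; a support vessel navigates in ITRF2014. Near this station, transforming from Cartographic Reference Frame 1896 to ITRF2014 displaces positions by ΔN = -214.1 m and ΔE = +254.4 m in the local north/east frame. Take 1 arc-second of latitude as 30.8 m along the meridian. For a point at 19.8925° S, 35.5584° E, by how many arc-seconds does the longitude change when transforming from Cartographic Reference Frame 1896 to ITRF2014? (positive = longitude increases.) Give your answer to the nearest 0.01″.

At latitude -19.8925°, cos φ = 0.940333.
1″ of longitude at this latitude = 30.80 × cos φ = 28.9622 m, so Δλ = 254.4 / 28.9622 = 8.784″.

Δλ = 8.78″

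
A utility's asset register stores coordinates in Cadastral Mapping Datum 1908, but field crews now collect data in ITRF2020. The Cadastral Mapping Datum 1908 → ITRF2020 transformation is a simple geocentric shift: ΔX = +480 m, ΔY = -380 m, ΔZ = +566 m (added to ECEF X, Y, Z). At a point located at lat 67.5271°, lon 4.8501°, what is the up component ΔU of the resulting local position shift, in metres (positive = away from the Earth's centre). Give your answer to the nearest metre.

The local up (radial) axis is (cos φ cos λ, cos φ sin λ, sin φ), giving ΔU = 182.821 − 12.281 + 523.018 = 693.56 m.

ΔU = 694 m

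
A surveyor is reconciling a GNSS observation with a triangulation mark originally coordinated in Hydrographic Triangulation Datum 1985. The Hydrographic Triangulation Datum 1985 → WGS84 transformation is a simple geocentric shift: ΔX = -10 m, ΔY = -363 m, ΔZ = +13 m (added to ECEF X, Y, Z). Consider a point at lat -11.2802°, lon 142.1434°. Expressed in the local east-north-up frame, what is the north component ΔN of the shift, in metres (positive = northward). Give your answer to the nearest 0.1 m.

The local north axis is (−sin φ cos λ, −sin φ sin λ, cos φ), giving ΔN = 1.544 − 43.575 + 12.749 = -29.28 m.

ΔN = -29.3 m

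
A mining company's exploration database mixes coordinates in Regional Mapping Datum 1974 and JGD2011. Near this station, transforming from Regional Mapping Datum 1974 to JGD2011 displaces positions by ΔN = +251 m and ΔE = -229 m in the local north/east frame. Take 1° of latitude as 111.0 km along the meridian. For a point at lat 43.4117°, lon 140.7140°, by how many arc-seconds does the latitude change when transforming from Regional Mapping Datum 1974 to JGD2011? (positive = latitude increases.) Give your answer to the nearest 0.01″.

Δφ = 8.14″

1° of latitude = 111.0 km, so Δφ = 251.0 / 111000 = 0.0022613° = 8.141″.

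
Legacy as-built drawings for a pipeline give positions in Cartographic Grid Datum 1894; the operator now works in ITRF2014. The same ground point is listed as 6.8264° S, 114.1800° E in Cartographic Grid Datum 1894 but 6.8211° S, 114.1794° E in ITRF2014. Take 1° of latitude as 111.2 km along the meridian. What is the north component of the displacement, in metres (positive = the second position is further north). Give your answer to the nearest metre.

ΔN = 589 m

Δφ = -6.8211° − -6.8264° = +0.0053°; Δλ = 114.1794° − 114.1800° = -0.0006°.
ΔN = Δφ × 111200 = 589.4 m; ΔE = Δλ × 111200 × cos(-6.8264°) = -0.0006 × 111200 × 0.992911 = -66.2 m.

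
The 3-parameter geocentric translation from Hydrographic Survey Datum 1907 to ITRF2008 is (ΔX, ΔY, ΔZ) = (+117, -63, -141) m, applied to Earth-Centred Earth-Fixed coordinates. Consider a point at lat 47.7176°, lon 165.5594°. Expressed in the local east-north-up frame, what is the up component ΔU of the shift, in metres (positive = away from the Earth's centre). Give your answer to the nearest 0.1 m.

At φ = 47.7176°, λ = 165.5594°: sin φ = 0.739838, cos φ = 0.672785, sin λ = 0.249376, cos λ = -0.968407.
ΔU = cos φ cos λ·ΔX + cos φ sin λ·ΔY + sin φ·ΔZ = (0.672785)(-0.968407)(117) + (0.672785)(0.249376)(-63) + (0.739838)(-141) = -191.12 m.

ΔU = -191.1 m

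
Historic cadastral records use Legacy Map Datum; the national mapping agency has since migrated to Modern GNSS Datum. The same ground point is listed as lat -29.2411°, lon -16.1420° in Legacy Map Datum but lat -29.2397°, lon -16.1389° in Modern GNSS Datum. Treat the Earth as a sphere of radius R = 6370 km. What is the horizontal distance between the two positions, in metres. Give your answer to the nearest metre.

339 m

Δφ = -29.2397° − -29.2411° = +0.0014°; Δλ = -16.1389° − -16.1420° = +0.0031°.
1° along a meridian = πR/180 = 111177 m.
ΔN = Δφ × 111177 = 155.6 m; ΔE = Δλ × 111177 × cos(-29.2411°) = +0.0031 × 111177 × 0.872572 = 300.7 m.
Distance = √(ΔE² + ΔN²) = √(300.7² + 155.6²) = 338.6 m.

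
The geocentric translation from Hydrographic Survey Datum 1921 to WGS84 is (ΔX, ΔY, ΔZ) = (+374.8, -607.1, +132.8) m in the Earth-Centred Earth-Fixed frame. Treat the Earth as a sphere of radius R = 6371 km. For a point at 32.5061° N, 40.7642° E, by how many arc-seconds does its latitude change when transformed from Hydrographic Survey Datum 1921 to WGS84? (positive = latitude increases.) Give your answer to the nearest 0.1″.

Δφ = 5.6″

sin φ = 0.537389, cos φ = 0.843334, sin λ = 0.652947, cos λ = 0.757403.
North component: ΔN = −sin φ cos λ·ΔX − sin φ sin λ·ΔY + cos φ·ΔZ = −(0.537389)(0.757403)(374.8) − (0.537389)(0.652947)(-607.1) + (0.843334)(132.8) = 172.47 m.
1° of latitude spans πR/180 = 111195 m, so Δφ = 172.47 / 111195 × 3600 = 5.584″.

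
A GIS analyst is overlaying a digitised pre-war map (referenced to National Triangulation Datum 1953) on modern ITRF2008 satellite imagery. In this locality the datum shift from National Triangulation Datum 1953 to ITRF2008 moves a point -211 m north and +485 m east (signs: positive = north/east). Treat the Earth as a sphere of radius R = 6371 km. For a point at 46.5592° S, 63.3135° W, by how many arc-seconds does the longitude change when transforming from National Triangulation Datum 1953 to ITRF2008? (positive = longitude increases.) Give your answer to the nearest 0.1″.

Δλ = 22.8″

At latitude -46.5592°, cos φ = 0.687605.
One radian of longitude at latitude φ spans R cos φ, so Δλ = ΔE / (R cos φ) = 485.0 / (6371000 × 0.687605) = 1.1071e-04 rad = 22.836″.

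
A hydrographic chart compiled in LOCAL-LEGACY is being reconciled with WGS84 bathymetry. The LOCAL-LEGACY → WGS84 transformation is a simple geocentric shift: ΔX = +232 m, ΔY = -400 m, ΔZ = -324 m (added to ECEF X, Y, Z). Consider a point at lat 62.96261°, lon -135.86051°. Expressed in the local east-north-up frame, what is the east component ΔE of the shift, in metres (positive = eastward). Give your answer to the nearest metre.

At φ = 62.96261°, λ = -135.86051°: sin φ = 0.890710, cos φ = 0.454572, sin λ = -0.696408, cos λ = -0.717646.
ΔE = −sin λ·ΔX + cos λ·ΔY = −(-0.696408)·(232) + (-0.717646)·(-400) = 448.63 m.

ΔE = 449 m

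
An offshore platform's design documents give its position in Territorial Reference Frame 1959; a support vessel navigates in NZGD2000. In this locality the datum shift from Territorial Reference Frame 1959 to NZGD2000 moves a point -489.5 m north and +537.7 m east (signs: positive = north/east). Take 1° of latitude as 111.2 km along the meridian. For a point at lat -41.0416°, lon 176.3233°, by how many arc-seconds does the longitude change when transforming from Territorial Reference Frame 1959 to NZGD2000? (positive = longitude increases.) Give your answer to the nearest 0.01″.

Δλ = 23.08″

At latitude -41.0416°, cos φ = 0.754233.
1° of longitude at this latitude = 111.2 × cos φ = 83.87 km, so Δλ = 537.7 / 83870.7 = 0.0064111° = 23.080″.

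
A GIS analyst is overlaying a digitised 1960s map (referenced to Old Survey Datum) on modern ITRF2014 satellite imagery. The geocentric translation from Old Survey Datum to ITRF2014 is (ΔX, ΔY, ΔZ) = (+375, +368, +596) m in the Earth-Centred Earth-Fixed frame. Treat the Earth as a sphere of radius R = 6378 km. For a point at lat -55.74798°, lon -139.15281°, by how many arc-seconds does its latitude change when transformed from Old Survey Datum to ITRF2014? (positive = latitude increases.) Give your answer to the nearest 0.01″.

sin φ = -0.826570, cos φ = 0.562834, sin λ = -0.654044, cos λ = -0.756457.
North component: ΔN = −sin φ cos λ·ΔX − sin φ sin λ·ΔY + cos φ·ΔZ = −(-0.826570)(-0.756457)(375) − (-0.826570)(-0.654044)(368) + (0.562834)(596) = -97.97 m.
1° of latitude spans πR/180 = 111317 m, so Δφ = -97.97 / 111317 × 3600 = -3.168″.

Δφ = -3.17″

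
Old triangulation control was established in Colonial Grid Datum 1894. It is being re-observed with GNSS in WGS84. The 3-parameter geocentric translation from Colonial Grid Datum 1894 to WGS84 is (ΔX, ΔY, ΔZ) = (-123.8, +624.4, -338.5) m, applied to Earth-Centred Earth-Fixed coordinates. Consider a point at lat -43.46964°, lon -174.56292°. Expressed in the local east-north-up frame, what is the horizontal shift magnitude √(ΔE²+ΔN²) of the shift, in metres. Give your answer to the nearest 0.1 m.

At φ = -43.46964°, λ = -174.56292°: sin φ = -0.687970, cos φ = 0.725739, sin λ = -0.094753, cos λ = -0.995501.
ΔE = −sin λ·ΔX + cos λ·ΔY = −(-0.094753)·(-123.8) + (-0.995501)·(624.4) = -633.32 m.
ΔN = −sin φ cos λ·ΔX − sin φ sin λ·ΔY + cos φ·ΔZ = −(-0.687970)(-0.995501)(-123.8) − (-0.687970)(-0.094753)(624.4) + (0.725739)(-338.5) = -201.58 m.
Horizontal magnitude = √(ΔE² + ΔN²) = √((-633.32)² + (-201.58)²) = 664.63 m.

664.6 m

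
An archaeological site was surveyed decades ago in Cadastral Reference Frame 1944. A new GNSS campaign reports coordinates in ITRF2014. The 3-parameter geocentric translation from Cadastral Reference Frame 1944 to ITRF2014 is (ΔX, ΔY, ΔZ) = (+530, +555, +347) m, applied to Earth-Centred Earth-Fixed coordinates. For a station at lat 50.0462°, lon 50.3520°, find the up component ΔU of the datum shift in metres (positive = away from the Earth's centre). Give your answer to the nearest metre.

ΔU = 758 m

At φ = 50.0462°, λ = 50.3520°: sin φ = 0.766563, cos φ = 0.642170, sin λ = 0.769979, cos λ = 0.638069.
ΔU = cos φ cos λ·ΔX + cos φ sin λ·ΔY + sin φ·ΔZ = (0.642170)(0.638069)(530) + (0.642170)(0.769979)(555) + (0.766563)(347) = 757.59 m.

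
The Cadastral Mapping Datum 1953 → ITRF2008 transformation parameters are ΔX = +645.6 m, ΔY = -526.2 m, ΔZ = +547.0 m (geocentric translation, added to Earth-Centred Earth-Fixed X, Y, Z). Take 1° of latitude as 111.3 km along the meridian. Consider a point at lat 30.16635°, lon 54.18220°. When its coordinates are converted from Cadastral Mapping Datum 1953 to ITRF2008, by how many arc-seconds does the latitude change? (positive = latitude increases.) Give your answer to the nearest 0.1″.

sin φ = 0.502512, cos φ = 0.864570, sin λ = 0.810882, cos λ = 0.585210.
North component: ΔN = −sin φ cos λ·ΔX − sin φ sin λ·ΔY + cos φ·ΔZ = −(0.502512)(0.585210)(645.6) − (0.502512)(0.810882)(-526.2) + (0.864570)(547.0) = 497.48 m.
1° of latitude spans 111300 m, so Δφ = 497.48 / 111300 × 3600 = 16.091″.

Δφ = 16.1″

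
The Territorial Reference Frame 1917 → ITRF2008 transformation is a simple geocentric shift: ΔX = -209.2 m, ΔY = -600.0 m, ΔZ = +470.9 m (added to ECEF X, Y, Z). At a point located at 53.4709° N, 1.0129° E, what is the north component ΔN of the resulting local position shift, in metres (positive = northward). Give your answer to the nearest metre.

At φ = 53.4709°, λ = 1.0129°: sin φ = 0.803555, cos φ = 0.595231, sin λ = 0.017678, cos λ = 0.999844.
ΔN = −sin φ cos λ·ΔX − sin φ sin λ·ΔY + cos φ·ΔZ = −(0.803555)(0.999844)(-209.2) − (0.803555)(0.017678)(-600.0) + (0.595231)(470.9) = 456.89 m.

ΔN = 457 m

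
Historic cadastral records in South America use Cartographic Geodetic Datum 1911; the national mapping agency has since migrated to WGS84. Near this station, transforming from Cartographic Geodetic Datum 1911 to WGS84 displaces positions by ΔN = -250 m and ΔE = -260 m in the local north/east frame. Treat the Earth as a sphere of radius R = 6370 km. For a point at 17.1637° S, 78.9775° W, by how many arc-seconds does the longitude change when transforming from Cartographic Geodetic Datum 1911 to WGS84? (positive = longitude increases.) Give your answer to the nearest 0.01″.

At latitude -17.1637°, cos φ = 0.955466.
One radian of longitude at latitude φ spans R cos φ, so Δλ = ΔE / (R cos φ) = -260.0 / (6370000 × 0.955466) = -4.2719e-05 rad = -8.811″.

Δλ = -8.81″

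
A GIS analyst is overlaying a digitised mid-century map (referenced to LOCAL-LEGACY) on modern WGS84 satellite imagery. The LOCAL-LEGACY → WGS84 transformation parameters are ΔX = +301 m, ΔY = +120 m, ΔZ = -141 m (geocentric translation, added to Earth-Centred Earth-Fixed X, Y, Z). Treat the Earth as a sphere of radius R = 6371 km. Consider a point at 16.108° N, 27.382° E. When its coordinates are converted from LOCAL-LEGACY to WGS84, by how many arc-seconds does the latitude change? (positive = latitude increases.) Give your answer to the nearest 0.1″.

sin φ = 0.277449, cos φ = 0.960740, sin λ = 0.459921, cos λ = 0.887960.
North component: ΔN = −sin φ cos λ·ΔX − sin φ sin λ·ΔY + cos φ·ΔZ = −(0.277449)(0.887960)(301) − (0.277449)(0.459921)(120) + (0.960740)(-141) = -224.93 m.
1° of latitude spans πR/180 = 111195 m, so Δφ = -224.93 / 111195 × 3600 = -7.282″.

Δφ = -7.3″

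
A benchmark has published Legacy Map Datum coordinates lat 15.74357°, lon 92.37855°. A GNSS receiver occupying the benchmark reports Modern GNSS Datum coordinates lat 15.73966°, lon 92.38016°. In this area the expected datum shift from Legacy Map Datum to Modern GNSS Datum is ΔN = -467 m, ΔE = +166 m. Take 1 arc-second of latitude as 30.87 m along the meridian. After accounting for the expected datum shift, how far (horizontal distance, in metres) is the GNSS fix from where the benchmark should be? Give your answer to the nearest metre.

Observed coordinate differences: Δφ = -0.00391°, Δλ = +0.00161°.
Converting to metres (1° lat = 111132 m, cos φ = 0.962486): observed ΔN = -434.5 m, observed ΔE = 172.2 m.
Subtracting the expected shift leaves a residual of -434.5 − (-467) = 32.5 m north and 172.2 − (166) = 6.2 m east.
Residual distance = √(32.5² + 6.2²) = 33.1 m.

33 m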